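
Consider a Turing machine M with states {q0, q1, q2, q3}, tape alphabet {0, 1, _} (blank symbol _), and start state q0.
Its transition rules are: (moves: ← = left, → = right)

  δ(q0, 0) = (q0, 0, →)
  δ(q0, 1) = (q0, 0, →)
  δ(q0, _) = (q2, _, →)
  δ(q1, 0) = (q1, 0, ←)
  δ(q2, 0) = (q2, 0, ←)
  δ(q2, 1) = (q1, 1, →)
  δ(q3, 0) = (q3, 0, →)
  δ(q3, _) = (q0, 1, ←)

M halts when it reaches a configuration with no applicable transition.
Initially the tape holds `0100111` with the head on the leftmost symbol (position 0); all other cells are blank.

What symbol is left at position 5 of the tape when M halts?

state=q0 head=0 tape=[0]100111__   (q0,0)→(q0,0,→)
state=q0 head=1 tape=0[1]00111__   (q0,1)→(q0,0,→)
state=q0 head=2 tape=00[0]0111__   (q0,0)→(q0,0,→)
state=q0 head=3 tape=000[0]111__   (q0,0)→(q0,0,→)
state=q0 head=4 tape=0000[1]11__   (q0,1)→(q0,0,→)
state=q0 head=5 tape=00000[1]1__   (q0,1)→(q0,0,→)
state=q0 head=6 tape=000000[1]__   (q0,1)→(q0,0,→)
state=q0 head=7 tape=0000000[_]_   (q0,_)→(q2,_,→)
state=q2 head=8 tape=0000000_[_]
Cell 5 holds 0 when M halts.

0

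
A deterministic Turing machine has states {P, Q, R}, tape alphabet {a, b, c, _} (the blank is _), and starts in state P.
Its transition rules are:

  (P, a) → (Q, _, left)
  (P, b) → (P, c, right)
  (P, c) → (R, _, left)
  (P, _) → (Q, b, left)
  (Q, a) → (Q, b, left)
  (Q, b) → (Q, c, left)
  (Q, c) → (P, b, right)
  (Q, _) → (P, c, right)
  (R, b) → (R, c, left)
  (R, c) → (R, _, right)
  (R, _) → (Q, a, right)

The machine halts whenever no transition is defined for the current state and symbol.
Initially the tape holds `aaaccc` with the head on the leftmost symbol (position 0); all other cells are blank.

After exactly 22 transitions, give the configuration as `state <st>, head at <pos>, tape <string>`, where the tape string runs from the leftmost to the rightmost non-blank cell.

state Q, head at -2, tape bccbccc

P | __[a]aaccc   read a → write _, move left, go to Q
Q | _[_]_aaccc   read _ → write c, move right, go to P
P | _c[_]aaccc   read _ → write b, move left, go to Q
Q | _[c]baaccc   read c → write b, move right, go to P
P | _b[b]aaccc   read b → write c, move right, go to P
P | _bc[a]accc   read a → write _, move left, go to Q
Q | _b[c]_accc   read c → write b, move right, go to P
P | _bb[_]accc   read _ → write b, move left, go to Q
Q | _b[b]baccc   read b → write c, move left, go to Q
Q | _[b]cbaccc   read b → write c, move left, go to Q
Q | [_]ccbaccc   read _ → write c, move right, go to P
P | c[c]cbaccc   read c → write _, move left, go to R
R | [c]_cbaccc   read c → write _, move right, go to R
R | _[_]cbaccc   read _ → write a, move right, go to Q
Q | _a[c]baccc   read c → write b, move right, go to P
P | _ab[b]accc   read b → write c, move right, go to P
P | _abc[a]ccc   read a → write _, move left, go to Q
Q | _ab[c]_ccc   read c → write b, move right, go to P
P | _abb[_]ccc   read _ → write b, move left, go to Q
Q | _ab[b]bccc   read b → write c, move left, go to Q
Q | _a[b]cbccc   read b → write c, move left, go to Q
Q | _[a]ccbccc   read a → write b, move left, go to Q
Q | [_]bccbccc
After 22 steps: state Q, head at -2, tape bccbccc.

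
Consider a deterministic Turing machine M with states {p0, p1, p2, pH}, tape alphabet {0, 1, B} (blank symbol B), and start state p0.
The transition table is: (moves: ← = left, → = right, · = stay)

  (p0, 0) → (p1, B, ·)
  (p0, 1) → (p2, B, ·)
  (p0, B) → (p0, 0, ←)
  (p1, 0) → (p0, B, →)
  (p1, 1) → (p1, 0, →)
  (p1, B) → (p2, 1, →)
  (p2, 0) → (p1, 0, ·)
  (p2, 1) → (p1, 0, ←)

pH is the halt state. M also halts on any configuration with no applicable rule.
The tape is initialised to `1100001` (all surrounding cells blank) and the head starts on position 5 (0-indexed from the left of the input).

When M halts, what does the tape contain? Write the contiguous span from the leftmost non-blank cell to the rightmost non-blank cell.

p0 | 11000[0]1BB   read 0 → write B, move ·, go to p1
p1 | 11000[B]1BB   read B → write 1, move →, go to p2
p2 | 110001[1]BB   read 1 → write 0, move ←, go to p1
p1 | 11000[1]0BB   read 1 → write 0, move →, go to p1
p1 | 110000[0]BB   read 0 → write B, move →, go to p0
p0 | 110000B[B]B   read B → write 0, move ←, go to p0
p0 | 110000[B]0B   read B → write 0, move ←, go to p0
p0 | 11000[0]00B   read 0 → write B, move ·, go to p1
p1 | 11000[B]00B   read B → write 1, move →, go to p2
p2 | 110001[0]0B   read 0 → write 0, move ·, go to p1
p1 | 110001[0]0B   read 0 → write B, move →, go to p0
p0 | 110001B[0]B   read 0 → write B, move ·, go to p1
p1 | 110001B[B]B   read B → write 1, move →, go to p2
p2 | 110001B1[B]
The non-blank tape span at halt is 110001B1.

110001B1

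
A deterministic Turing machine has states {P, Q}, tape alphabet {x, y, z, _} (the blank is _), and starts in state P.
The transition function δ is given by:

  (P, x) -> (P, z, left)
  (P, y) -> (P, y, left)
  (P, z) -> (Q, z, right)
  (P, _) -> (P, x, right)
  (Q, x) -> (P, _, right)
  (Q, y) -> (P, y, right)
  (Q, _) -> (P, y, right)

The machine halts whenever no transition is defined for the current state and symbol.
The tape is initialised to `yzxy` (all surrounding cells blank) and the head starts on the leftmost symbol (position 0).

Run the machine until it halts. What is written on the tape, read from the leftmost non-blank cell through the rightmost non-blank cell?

xzyzzy

state=P head=0 tape=__[y]zxy   (P,y)→(P,y,left)
state=P head=-1 tape=_[_]yzxy   (P,_)→(P,x,right)
state=P head=0 tape=_x[y]zxy   (P,y)→(P,y,left)
state=P head=-1 tape=_[x]yzxy   (P,x)→(P,z,left)
state=P head=-2 tape=[_]zyzxy   (P,_)→(P,x,right)
state=P head=-1 tape=x[z]yzxy   (P,z)→(Q,z,right)
state=Q head=0 tape=xz[y]zxy   (Q,y)→(P,y,right)
state=P head=1 tape=xzy[z]xy   (P,z)→(Q,z,right)
state=Q head=2 tape=xzyz[x]y   (Q,x)→(P,_,right)
state=P head=3 tape=xzyz_[y]   (P,y)→(P,y,left)
state=P head=2 tape=xzyz[_]y   (P,_)→(P,x,right)
state=P head=3 tape=xzyzx[y]   (P,y)→(P,y,left)
state=P head=2 tape=xzyz[x]y   (P,x)→(P,z,left)
state=P head=1 tape=xzy[z]zy   (P,z)→(Q,z,right)
state=Q head=2 tape=xzyz[z]y
The non-blank tape span at halt is xzyzzy.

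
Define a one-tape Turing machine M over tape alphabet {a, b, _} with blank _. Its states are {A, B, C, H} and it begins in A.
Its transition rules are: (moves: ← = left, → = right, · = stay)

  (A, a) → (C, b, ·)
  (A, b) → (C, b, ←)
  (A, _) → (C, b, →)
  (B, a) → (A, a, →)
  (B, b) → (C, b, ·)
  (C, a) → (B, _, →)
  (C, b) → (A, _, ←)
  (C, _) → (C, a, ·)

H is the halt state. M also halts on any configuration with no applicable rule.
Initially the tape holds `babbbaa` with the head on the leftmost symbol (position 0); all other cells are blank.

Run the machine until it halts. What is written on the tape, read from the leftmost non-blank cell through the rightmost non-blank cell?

b_bbbb

state=A head=0 tape=_[b]abbbaa   (A,b)→(C,b,←)
state=C head=-1 tape=[_]babbbaa   (C,_)→(C,a,·)
state=C head=-1 tape=[a]babbbaa   (C,a)→(B,_,→)
state=B head=0 tape=_[b]abbbaa   (B,b)→(C,b,·)
state=C head=0 tape=_[b]abbbaa   (C,b)→(A,_,←)
state=A head=-1 tape=[_]_abbbaa   (A,_)→(C,b,→)
state=C head=0 tape=b[_]abbbaa   (C,_)→(C,a,·)
state=C head=0 tape=b[a]abbbaa   (C,a)→(B,_,→)
state=B head=1 tape=b_[a]bbbaa   (B,a)→(A,a,→)
state=A head=2 tape=b_a[b]bbaa   (A,b)→(C,b,←)
state=C head=1 tape=b_[a]bbbaa   (C,a)→(B,_,→)
state=B head=2 tape=b__[b]bbaa   (B,b)→(C,b,·)
state=C head=2 tape=b__[b]bbaa   (C,b)→(A,_,←)
state=A head=1 tape=b_[_]_bbaa   (A,_)→(C,b,→)
state=C head=2 tape=b_b[_]bbaa   (C,_)→(C,a,·)
state=C head=2 tape=b_b[a]bbaa   (C,a)→(B,_,→)
state=B head=3 tape=b_b_[b]baa   (B,b)→(C,b,·)
state=C head=3 tape=b_b_[b]baa   (C,b)→(A,_,←)
state=A head=2 tape=b_b[_]_baa   (A,_)→(C,b,→)
state=C head=3 tape=b_bb[_]baa   (C,_)→(C,a,·)
state=C head=3 tape=b_bb[a]baa   (C,a)→(B,_,→)
state=B head=4 tape=b_bb_[b]aa   (B,b)→(C,b,·)
state=C head=4 tape=b_bb_[b]aa   (C,b)→(A,_,←)
state=A head=3 tape=b_bb[_]_aa   (A,_)→(C,b,→)
state=C head=4 tape=b_bbb[_]aa   (C,_)→(C,a,·)
state=C head=4 tape=b_bbb[a]aa   (C,a)→(B,_,→)
state=B head=5 tape=b_bbb_[a]a   (B,a)→(A,a,→)
state=A head=6 tape=b_bbb_a[a]   (A,a)→(C,b,·)
state=C head=6 tape=b_bbb_a[b]   (C,b)→(A,_,←)
state=A head=5 tape=b_bbb_[a]_   (A,a)→(C,b,·)
state=C head=5 tape=b_bbb_[b]_   (C,b)→(A,_,←)
state=A head=4 tape=b_bbb[_]__   (A,_)→(C,b,→)
state=C head=5 tape=b_bbbb[_]_   (C,_)→(C,a,·)
state=C head=5 tape=b_bbbb[a]_   (C,a)→(B,_,→)
state=B head=6 tape=b_bbbb_[_]
The non-blank tape span at halt is b_bbbb.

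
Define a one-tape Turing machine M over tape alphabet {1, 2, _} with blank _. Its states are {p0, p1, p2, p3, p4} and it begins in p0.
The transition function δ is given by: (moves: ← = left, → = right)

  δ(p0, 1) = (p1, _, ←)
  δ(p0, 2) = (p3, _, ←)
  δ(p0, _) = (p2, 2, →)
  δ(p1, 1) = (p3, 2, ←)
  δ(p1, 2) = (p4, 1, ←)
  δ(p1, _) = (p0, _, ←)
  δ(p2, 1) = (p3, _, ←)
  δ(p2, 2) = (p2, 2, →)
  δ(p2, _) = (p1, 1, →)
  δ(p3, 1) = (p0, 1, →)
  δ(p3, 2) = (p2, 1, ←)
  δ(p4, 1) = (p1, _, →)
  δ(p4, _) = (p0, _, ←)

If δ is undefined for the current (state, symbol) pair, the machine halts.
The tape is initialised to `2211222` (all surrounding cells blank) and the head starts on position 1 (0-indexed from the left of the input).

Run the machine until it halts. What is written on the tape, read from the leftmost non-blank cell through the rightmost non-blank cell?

p0 | __2[2]11222   read 2 → write _, move ←, go to p3
p3 | __[2]_11222   read 2 → write 1, move ←, go to p2
p2 | _[_]1_11222   read _ → write 1, move →, go to p1
p1 | _1[1]_11222   read 1 → write 2, move ←, go to p3
p3 | _[1]2_11222   read 1 → write 1, move →, go to p0
p0 | _1[2]_11222   read 2 → write _, move ←, go to p3
p3 | _[1]__11222   read 1 → write 1, move →, go to p0
p0 | _1[_]_11222   read _ → write 2, move →, go to p2
p2 | _12[_]11222   read _ → write 1, move →, go to p1
p1 | _121[1]1222   read 1 → write 2, move ←, go to p3
p3 | _12[1]21222   read 1 → write 1, move →, go to p0
p0 | _121[2]1222   read 2 → write _, move ←, go to p3
p3 | _12[1]_1222   read 1 → write 1, move →, go to p0
p0 | _121[_]1222   read _ → write 2, move →, go to p2
p2 | _1212[1]222   read 1 → write _, move ←, go to p3
p3 | _121[2]_222   read 2 → write 1, move ←, go to p2
p2 | _12[1]1_222   read 1 → write _, move ←, go to p3
p3 | _1[2]_1_222   read 2 → write 1, move ←, go to p2
p2 | _[1]1_1_222   read 1 → write _, move ←, go to p3
p3 | [_]_1_1_222
The non-blank tape span at halt is 1_1_222.

1_1_222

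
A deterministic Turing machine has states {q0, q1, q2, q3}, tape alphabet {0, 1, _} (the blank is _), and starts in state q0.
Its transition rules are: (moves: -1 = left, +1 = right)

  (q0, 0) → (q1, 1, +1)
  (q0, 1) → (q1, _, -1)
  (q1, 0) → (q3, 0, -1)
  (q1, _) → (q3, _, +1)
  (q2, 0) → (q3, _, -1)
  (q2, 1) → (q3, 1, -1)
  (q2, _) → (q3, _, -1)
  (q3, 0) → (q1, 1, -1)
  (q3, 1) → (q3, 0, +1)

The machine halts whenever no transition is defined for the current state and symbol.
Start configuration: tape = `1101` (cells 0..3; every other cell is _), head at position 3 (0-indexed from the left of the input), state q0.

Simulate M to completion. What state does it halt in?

q3

q0 | _110[1]   read 1 → write _, move -1, go to q1
q1 | _11[0]_   read 0 → write 0, move -1, go to q3
q3 | _1[1]0_   read 1 → write 0, move +1, go to q3
q3 | _10[0]_   read 0 → write 1, move -1, go to q1
q1 | _1[0]1_   read 0 → write 0, move -1, go to q3
q3 | _[1]01_   read 1 → write 0, move +1, go to q3
q3 | _0[0]1_   read 0 → write 1, move -1, go to q1
q1 | _[0]11_   read 0 → write 0, move -1, go to q3
q3 | [_]011_
No transition is defined for (q3, _); M halts in state q3.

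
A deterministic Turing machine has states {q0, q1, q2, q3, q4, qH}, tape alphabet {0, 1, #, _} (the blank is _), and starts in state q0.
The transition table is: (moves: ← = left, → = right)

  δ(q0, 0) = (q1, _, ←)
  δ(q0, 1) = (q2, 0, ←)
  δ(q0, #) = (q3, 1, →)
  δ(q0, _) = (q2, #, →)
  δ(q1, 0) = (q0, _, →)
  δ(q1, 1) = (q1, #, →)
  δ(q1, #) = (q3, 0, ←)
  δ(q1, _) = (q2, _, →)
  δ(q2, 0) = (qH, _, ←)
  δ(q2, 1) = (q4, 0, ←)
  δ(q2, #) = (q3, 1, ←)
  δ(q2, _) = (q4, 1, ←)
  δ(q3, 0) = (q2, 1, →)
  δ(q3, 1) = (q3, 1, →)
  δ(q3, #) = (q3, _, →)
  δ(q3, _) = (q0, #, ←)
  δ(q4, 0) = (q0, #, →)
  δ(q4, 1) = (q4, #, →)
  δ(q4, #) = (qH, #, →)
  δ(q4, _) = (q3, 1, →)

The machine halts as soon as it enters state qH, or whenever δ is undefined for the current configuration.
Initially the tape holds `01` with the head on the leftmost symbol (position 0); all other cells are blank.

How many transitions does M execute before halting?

state=q0 head=0 tape=_[0]1__   (q0,0)→(q1,_,←)
state=q1 head=-1 tape=[_]_1__   (q1,_)→(q2,_,→)
state=q2 head=0 tape=_[_]1__   (q2,_)→(q4,1,←)
state=q4 head=-1 tape=[_]11__   (q4,_)→(q3,1,→)
state=q3 head=0 tape=1[1]1__   (q3,1)→(q3,1,→)
state=q3 head=1 tape=11[1]__   (q3,1)→(q3,1,→)
state=q3 head=2 tape=111[_]_   (q3,_)→(q0,#,←)
state=q0 head=1 tape=11[1]#_   (q0,1)→(q2,0,←)
state=q2 head=0 tape=1[1]0#_   (q2,1)→(q4,0,←)
state=q4 head=-1 tape=[1]00#_   (q4,1)→(q4,#,→)
state=q4 head=0 tape=#[0]0#_   (q4,0)→(q0,#,→)
state=q0 head=1 tape=##[0]#_   (q0,0)→(q1,_,←)
state=q1 head=0 tape=#[#]_#_   (q1,#)→(q3,0,←)
state=q3 head=-1 tape=[#]0_#_   (q3,#)→(q3,_,→)
state=q3 head=0 tape=_[0]_#_   (q3,0)→(q2,1,→)
state=q2 head=1 tape=_1[_]#_   (q2,_)→(q4,1,←)
state=q4 head=0 tape=_[1]1#_   (q4,1)→(q4,#,→)
state=q4 head=1 tape=_#[1]#_   (q4,1)→(q4,#,→)
state=q4 head=2 tape=_##[#]_   (q4,#)→(qH,#,→)
state=qH head=3 tape=_###[_]
M halts after 19 transitions.

19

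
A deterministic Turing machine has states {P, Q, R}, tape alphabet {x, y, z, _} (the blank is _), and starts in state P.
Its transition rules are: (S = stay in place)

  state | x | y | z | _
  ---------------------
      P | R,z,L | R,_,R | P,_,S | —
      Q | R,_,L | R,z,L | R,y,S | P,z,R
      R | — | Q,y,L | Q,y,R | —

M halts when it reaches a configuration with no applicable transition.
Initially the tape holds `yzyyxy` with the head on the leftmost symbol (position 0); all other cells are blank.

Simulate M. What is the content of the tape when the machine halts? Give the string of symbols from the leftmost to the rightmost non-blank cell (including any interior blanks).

zzz__y

P | [y]zyyxy   read y → write _, move R, go to R
R | _[z]yyxy   read z → write y, move R, go to Q
Q | _y[y]yxy   read y → write z, move L, go to R
R | _[y]zyxy   read y → write y, move L, go to Q
Q | [_]yzyxy   read _ → write z, move R, go to P
P | z[y]zyxy   read y → write _, move R, go to R
R | z_[z]yxy   read z → write y, move R, go to Q
Q | z_y[y]xy   read y → write z, move L, go to R
R | z_[y]zxy   read y → write y, move L, go to Q
Q | z[_]yzxy   read _ → write z, move R, go to P
P | zz[y]zxy   read y → write _, move R, go to R
R | zz_[z]xy   read z → write y, move R, go to Q
Q | zz_y[x]y   read x → write _, move L, go to R
R | zz_[y]_y   read y → write y, move L, go to Q
Q | zz[_]y_y   read _ → write z, move R, go to P
P | zzz[y]_y   read y → write _, move R, go to R
R | zzz_[_]y
The non-blank tape span at halt is zzz__y.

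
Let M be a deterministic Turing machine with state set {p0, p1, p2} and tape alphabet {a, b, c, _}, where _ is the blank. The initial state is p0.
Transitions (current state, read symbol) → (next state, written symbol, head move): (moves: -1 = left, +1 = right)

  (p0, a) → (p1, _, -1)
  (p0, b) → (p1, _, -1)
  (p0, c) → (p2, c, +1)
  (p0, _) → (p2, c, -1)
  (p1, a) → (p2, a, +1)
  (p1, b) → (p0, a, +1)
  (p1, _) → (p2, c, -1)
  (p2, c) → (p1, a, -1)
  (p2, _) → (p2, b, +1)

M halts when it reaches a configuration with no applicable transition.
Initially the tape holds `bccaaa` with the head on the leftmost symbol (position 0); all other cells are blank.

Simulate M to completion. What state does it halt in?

p2

p0 | __[b]ccaaa   read b → write _, move -1, go to p1
p1 | _[_]_ccaaa   read _ → write c, move -1, go to p2
p2 | [_]c_ccaaa   read _ → write b, move +1, go to p2
p2 | b[c]_ccaaa   read c → write a, move -1, go to p1
p1 | [b]a_ccaaa   read b → write a, move +1, go to p0
p0 | a[a]_ccaaa   read a → write _, move -1, go to p1
p1 | [a]__ccaaa   read a → write a, move +1, go to p2
p2 | a[_]_ccaaa   read _ → write b, move +1, go to p2
p2 | ab[_]ccaaa   read _ → write b, move +1, go to p2
p2 | abb[c]caaa   read c → write a, move -1, go to p1
p1 | ab[b]acaaa   read b → write a, move +1, go to p0
p0 | aba[a]caaa   read a → write _, move -1, go to p1
p1 | ab[a]_caaa   read a → write a, move +1, go to p2
p2 | aba[_]caaa   read _ → write b, move +1, go to p2
p2 | abab[c]aaa   read c → write a, move -1, go to p1
p1 | aba[b]aaaa   read b → write a, move +1, go to p0
p0 | abaa[a]aaa   read a → write _, move -1, go to p1
p1 | aba[a]_aaa   read a → write a, move +1, go to p2
p2 | abaa[_]aaa   read _ → write b, move +1, go to p2
p2 | abaab[a]aa
No transition is defined for (p2, a); M halts in state p2.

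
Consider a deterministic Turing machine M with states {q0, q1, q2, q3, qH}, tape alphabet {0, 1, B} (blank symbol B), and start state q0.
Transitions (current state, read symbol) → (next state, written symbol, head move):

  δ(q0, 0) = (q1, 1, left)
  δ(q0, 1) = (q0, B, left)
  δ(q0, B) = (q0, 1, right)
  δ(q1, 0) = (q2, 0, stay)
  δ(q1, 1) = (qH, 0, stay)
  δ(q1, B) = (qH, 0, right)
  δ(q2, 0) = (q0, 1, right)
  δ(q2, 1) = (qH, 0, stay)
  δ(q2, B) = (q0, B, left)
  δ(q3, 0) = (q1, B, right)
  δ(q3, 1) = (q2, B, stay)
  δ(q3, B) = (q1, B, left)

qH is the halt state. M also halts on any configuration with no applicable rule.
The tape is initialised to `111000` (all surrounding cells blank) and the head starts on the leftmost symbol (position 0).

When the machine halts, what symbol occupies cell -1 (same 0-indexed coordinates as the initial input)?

state=q0 head=0 tape=BBB[1]11000   (q0,1)→(q0,B,left)
state=q0 head=-1 tape=BB[B]B11000   (q0,B)→(q0,1,right)
state=q0 head=0 tape=BB1[B]11000   (q0,B)→(q0,1,right)
state=q0 head=1 tape=BB11[1]1000   (q0,1)→(q0,B,left)
state=q0 head=0 tape=BB1[1]B1000   (q0,1)→(q0,B,left)
state=q0 head=-1 tape=BB[1]BB1000   (q0,1)→(q0,B,left)
state=q0 head=-2 tape=B[B]BBB1000   (q0,B)→(q0,1,right)
state=q0 head=-1 tape=B1[B]BB1000   (q0,B)→(q0,1,right)
state=q0 head=0 tape=B11[B]B1000   (q0,B)→(q0,1,right)
state=q0 head=1 tape=B111[B]1000   (q0,B)→(q0,1,right)
state=q0 head=2 tape=B1111[1]000   (q0,1)→(q0,B,left)
state=q0 head=1 tape=B111[1]B000   (q0,1)→(q0,B,left)
state=q0 head=0 tape=B11[1]BB000   (q0,1)→(q0,B,left)
state=q0 head=-1 tape=B1[1]BBB000   (q0,1)→(q0,B,left)
state=q0 head=-2 tape=B[1]BBBB000   (q0,1)→(q0,B,left)
state=q0 head=-3 tape=[B]BBBBB000   (q0,B)→(q0,1,right)
state=q0 head=-2 tape=1[B]BBBB000   (q0,B)→(q0,1,right)
state=q0 head=-1 tape=11[B]BBB000   (q0,B)→(q0,1,right)
state=q0 head=0 tape=111[B]BB000   (q0,B)→(q0,1,right)
state=q0 head=1 tape=1111[B]B000   (q0,B)→(q0,1,right)
state=q0 head=2 tape=11111[B]000   (q0,B)→(q0,1,right)
state=q0 head=3 tape=111111[0]00   (q0,0)→(q1,1,left)
state=q1 head=2 tape=11111[1]100   (q1,1)→(qH,0,stay)
state=qH head=2 tape=11111[0]100
Cell -1 holds 1 when M halts.

1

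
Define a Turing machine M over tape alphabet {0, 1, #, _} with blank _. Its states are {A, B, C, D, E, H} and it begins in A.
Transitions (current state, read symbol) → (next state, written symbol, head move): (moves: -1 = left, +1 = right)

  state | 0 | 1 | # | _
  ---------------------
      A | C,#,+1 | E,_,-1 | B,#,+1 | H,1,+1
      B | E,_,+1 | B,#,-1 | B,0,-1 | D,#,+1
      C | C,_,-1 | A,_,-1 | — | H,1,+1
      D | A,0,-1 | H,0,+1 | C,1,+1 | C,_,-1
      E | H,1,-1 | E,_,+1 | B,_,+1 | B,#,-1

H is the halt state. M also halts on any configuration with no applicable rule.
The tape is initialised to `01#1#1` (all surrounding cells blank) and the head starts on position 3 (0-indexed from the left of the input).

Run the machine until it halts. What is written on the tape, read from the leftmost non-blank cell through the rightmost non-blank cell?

A | 01#[1]#1   read 1 → write _, move -1, go to E
E | 01[#]_#1   read # → write _, move +1, go to B
B | 01_[_]#1   read _ → write #, move +1, go to D
D | 01_#[#]1   read # → write 1, move +1, go to C
C | 01_#1[1]   read 1 → write _, move -1, go to A
A | 01_#[1]_   read 1 → write _, move -1, go to E
E | 01_[#]__   read # → write _, move +1, go to B
B | 01__[_]_   read _ → write #, move +1, go to D
D | 01__#[_]   read _ → write _, move -1, go to C
C | 01__[#]_
The non-blank tape span at halt is 01__#.

01__#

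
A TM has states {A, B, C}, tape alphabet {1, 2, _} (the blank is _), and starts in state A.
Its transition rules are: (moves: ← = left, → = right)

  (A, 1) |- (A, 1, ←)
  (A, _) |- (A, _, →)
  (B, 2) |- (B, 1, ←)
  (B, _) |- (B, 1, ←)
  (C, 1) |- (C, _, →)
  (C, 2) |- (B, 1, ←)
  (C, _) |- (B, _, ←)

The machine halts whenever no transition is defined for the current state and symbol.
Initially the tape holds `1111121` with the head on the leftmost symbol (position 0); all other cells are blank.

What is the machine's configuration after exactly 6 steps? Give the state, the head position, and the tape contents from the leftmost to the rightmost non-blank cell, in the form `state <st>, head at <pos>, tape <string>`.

state A, head at 0, tape 1111121

state=A head=0 tape=_[1]111121   (A,1)→(A,1,←)
state=A head=-1 tape=[_]1111121   (A,_)→(A,_,→)
state=A head=0 tape=_[1]111121   (A,1)→(A,1,←)
state=A head=-1 tape=[_]1111121   (A,_)→(A,_,→)
state=A head=0 tape=_[1]111121   (A,1)→(A,1,←)
state=A head=-1 tape=[_]1111121   (A,_)→(A,_,→)
state=A head=0 tape=_[1]111121
After 6 steps: state A, head at 0, tape 1111121.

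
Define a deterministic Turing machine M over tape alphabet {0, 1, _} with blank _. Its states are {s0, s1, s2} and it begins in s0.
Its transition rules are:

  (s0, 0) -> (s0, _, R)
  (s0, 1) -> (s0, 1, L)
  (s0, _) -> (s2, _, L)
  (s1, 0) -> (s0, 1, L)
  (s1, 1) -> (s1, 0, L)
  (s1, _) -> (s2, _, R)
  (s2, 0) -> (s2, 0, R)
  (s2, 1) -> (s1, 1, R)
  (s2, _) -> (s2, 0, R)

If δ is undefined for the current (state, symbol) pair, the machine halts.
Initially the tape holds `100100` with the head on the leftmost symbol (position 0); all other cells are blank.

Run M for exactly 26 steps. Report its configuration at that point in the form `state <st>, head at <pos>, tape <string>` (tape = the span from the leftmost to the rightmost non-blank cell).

s0 | ___[1]00100   read 1 → write 1, move L, go to s0
s0 | __[_]100100   read _ → write _, move L, go to s2
s2 | _[_]_100100   read _ → write 0, move R, go to s2
s2 | _0[_]100100   read _ → write 0, move R, go to s2
s2 | _00[1]00100   read 1 → write 1, move R, go to s1
s1 | _001[0]0100   read 0 → write 1, move L, go to s0
s0 | _00[1]10100   read 1 → write 1, move L, go to s0
s0 | _0[0]110100   read 0 → write _, move R, go to s0
s0 | _0_[1]10100   read 1 → write 1, move L, go to s0
s0 | _0[_]110100   read _ → write _, move L, go to s2
s2 | _[0]_110100   read 0 → write 0, move R, go to s2
s2 | _0[_]110100   read _ → write 0, move R, go to s2
s2 | _00[1]10100   read 1 → write 1, move R, go to s1
s1 | _001[1]0100   read 1 → write 0, move L, go to s1
s1 | _00[1]00100   read 1 → write 0, move L, go to s1
s1 | _0[0]000100   read 0 → write 1, move L, go to s0
s0 | _[0]1000100   read 0 → write _, move R, go to s0
s0 | __[1]000100   read 1 → write 1, move L, go to s0
s0 | _[_]1000100   read _ → write _, move L, go to s2
s2 | [_]_1000100   read _ → write 0, move R, go to s2
s2 | 0[_]1000100   read _ → write 0, move R, go to s2
s2 | 00[1]000100   read 1 → write 1, move R, go to s1
s1 | 001[0]00100   read 0 → write 1, move L, go to s0
s0 | 00[1]100100   read 1 → write 1, move L, go to s0
s0 | 0[0]1100100   read 0 → write _, move R, go to s0
s0 | 0_[1]100100   read 1 → write 1, move L, go to s0
s0 | 0[_]1100100
After 26 steps: state s0, head at -2, tape 0_1100100.

state s0, head at -2, tape 0_1100100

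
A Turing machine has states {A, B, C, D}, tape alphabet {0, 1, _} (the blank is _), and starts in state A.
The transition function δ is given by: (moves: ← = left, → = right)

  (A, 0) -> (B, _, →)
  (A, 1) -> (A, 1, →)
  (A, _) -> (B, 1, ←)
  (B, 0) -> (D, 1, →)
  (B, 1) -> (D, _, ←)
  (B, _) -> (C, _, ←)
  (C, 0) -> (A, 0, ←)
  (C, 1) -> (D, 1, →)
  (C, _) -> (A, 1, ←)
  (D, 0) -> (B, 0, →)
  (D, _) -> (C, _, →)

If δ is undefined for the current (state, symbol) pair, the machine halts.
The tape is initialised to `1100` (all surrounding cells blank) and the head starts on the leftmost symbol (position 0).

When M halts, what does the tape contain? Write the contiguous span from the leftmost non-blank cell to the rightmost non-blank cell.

state=A head=0 tape=[1]100__   (A,1)→(A,1,→)
state=A head=1 tape=1[1]00__   (A,1)→(A,1,→)
state=A head=2 tape=11[0]0__   (A,0)→(B,_,→)
state=B head=3 tape=11_[0]__   (B,0)→(D,1,→)
state=D head=4 tape=11_1[_]_   (D,_)→(C,_,→)
state=C head=5 tape=11_1_[_]   (C,_)→(A,1,←)
state=A head=4 tape=11_1[_]1   (A,_)→(B,1,←)
state=B head=3 tape=11_[1]11   (B,1)→(D,_,←)
state=D head=2 tape=11[_]_11   (D,_)→(C,_,→)
state=C head=3 tape=11_[_]11   (C,_)→(A,1,←)
state=A head=2 tape=11[_]111   (A,_)→(B,1,←)
state=B head=1 tape=1[1]1111   (B,1)→(D,_,←)
state=D head=0 tape=[1]_1111
The non-blank tape span at halt is 1_1111.

1_1111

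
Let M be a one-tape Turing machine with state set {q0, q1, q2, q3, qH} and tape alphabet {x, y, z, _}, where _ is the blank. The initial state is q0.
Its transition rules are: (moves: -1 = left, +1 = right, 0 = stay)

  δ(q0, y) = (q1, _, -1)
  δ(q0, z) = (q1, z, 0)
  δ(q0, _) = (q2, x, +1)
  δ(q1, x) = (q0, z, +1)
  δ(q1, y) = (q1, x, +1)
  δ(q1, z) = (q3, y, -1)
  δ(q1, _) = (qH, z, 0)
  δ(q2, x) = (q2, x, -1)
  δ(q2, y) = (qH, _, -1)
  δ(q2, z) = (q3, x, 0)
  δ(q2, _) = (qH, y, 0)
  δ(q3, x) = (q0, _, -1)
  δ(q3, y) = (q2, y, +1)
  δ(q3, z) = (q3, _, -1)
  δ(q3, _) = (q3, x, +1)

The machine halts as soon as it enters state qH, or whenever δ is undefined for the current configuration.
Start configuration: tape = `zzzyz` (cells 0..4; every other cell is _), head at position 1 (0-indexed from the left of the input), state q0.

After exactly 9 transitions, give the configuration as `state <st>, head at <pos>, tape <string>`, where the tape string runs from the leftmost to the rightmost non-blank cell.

state=q0 head=1 tape=_z[z]zyz   (q0,z)→(q1,z,0)
state=q1 head=1 tape=_z[z]zyz   (q1,z)→(q3,y,-1)
state=q3 head=0 tape=_[z]yzyz   (q3,z)→(q3,_,-1)
state=q3 head=-1 tape=[_]_yzyz   (q3,_)→(q3,x,+1)
state=q3 head=0 tape=x[_]yzyz   (q3,_)→(q3,x,+1)
state=q3 head=1 tape=xx[y]zyz   (q3,y)→(q2,y,+1)
state=q2 head=2 tape=xxy[z]yz   (q2,z)→(q3,x,0)
state=q3 head=2 tape=xxy[x]yz   (q3,x)→(q0,_,-1)
state=q0 head=1 tape=xx[y]_yz   (q0,y)→(q1,_,-1)
state=q1 head=0 tape=x[x]__yz
After 9 steps: state q1, head at 0, tape xx__yz.

state q1, head at 0, tape xx__yz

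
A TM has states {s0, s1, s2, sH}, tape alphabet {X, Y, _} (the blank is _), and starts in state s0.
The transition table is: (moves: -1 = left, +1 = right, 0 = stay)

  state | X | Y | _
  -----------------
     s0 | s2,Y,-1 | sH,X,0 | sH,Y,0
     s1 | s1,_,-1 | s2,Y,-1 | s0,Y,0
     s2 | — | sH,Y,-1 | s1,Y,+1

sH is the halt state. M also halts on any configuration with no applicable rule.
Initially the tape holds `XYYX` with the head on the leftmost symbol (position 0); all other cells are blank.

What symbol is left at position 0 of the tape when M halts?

Y

state=s0 head=0 tape=__[X]YYX   (s0,X)→(s2,Y,-1)
state=s2 head=-1 tape=_[_]YYYX   (s2,_)→(s1,Y,+1)
state=s1 head=0 tape=_Y[Y]YYX   (s1,Y)→(s2,Y,-1)
state=s2 head=-1 tape=_[Y]YYYX   (s2,Y)→(sH,Y,-1)
state=sH head=-2 tape=[_]YYYYX
Cell 0 holds Y when M halts.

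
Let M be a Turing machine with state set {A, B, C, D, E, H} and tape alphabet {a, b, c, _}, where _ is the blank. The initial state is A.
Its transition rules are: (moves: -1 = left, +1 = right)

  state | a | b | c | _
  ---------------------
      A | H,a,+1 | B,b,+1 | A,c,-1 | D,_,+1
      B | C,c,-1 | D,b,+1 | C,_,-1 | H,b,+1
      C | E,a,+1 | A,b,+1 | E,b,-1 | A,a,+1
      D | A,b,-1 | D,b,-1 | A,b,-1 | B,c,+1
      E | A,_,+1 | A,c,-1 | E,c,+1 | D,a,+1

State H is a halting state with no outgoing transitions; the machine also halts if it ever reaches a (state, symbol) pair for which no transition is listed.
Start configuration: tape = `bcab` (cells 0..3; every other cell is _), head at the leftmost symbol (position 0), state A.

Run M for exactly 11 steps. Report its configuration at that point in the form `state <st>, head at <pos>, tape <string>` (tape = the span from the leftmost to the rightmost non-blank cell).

state D, head at 1, tape bcbb

state=A head=0 tape=[b]cab   (A,b)→(B,b,+1)
state=B head=1 tape=b[c]ab   (B,c)→(C,_,-1)
state=C head=0 tape=[b]_ab   (C,b)→(A,b,+1)
state=A head=1 tape=b[_]ab   (A,_)→(D,_,+1)
state=D head=2 tape=b_[a]b   (D,a)→(A,b,-1)
state=A head=1 tape=b[_]bb   (A,_)→(D,_,+1)
state=D head=2 tape=b_[b]b   (D,b)→(D,b,-1)
state=D head=1 tape=b[_]bb   (D,_)→(B,c,+1)
state=B head=2 tape=bc[b]b   (B,b)→(D,b,+1)
state=D head=3 tape=bcb[b]   (D,b)→(D,b,-1)
state=D head=2 tape=bc[b]b   (D,b)→(D,b,-1)
state=D head=1 tape=b[c]bb
After 11 steps: state D, head at 1, tape bcbb.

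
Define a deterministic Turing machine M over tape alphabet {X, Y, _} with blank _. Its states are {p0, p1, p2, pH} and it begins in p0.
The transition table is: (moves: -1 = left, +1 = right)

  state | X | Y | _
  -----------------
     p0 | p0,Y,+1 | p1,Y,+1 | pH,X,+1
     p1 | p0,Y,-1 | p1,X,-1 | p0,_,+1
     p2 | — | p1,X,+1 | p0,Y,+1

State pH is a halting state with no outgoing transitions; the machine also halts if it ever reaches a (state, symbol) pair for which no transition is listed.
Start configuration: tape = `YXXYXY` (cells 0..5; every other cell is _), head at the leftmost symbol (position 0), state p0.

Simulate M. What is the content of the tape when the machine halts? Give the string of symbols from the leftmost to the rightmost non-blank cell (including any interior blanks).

YYYYYY_X

state=p0 head=0 tape=_[Y]XXYXY___   (p0,Y)→(p1,Y,+1)
state=p1 head=1 tape=_Y[X]XYXY___   (p1,X)→(p0,Y,-1)
state=p0 head=0 tape=_[Y]YXYXY___   (p0,Y)→(p1,Y,+1)
state=p1 head=1 tape=_Y[Y]XYXY___   (p1,Y)→(p1,X,-1)
state=p1 head=0 tape=_[Y]XXYXY___   (p1,Y)→(p1,X,-1)
state=p1 head=-1 tape=[_]XXXYXY___   (p1,_)→(p0,_,+1)
state=p0 head=0 tape=_[X]XXYXY___   (p0,X)→(p0,Y,+1)
state=p0 head=1 tape=_Y[X]XYXY___   (p0,X)→(p0,Y,+1)
state=p0 head=2 tape=_YY[X]YXY___   (p0,X)→(p0,Y,+1)
state=p0 head=3 tape=_YYY[Y]XY___   (p0,Y)→(p1,Y,+1)
state=p1 head=4 tape=_YYYY[X]Y___   (p1,X)→(p0,Y,-1)
state=p0 head=3 tape=_YYY[Y]YY___   (p0,Y)→(p1,Y,+1)
state=p1 head=4 tape=_YYYY[Y]Y___   (p1,Y)→(p1,X,-1)
state=p1 head=3 tape=_YYY[Y]XY___   (p1,Y)→(p1,X,-1)
state=p1 head=2 tape=_YY[Y]XXY___   (p1,Y)→(p1,X,-1)
state=p1 head=1 tape=_Y[Y]XXXY___   (p1,Y)→(p1,X,-1)
state=p1 head=0 tape=_[Y]XXXXY___   (p1,Y)→(p1,X,-1)
state=p1 head=-1 tape=[_]XXXXXY___   (p1,_)→(p0,_,+1)
state=p0 head=0 tape=_[X]XXXXY___   (p0,X)→(p0,Y,+1)
state=p0 head=1 tape=_Y[X]XXXY___   (p0,X)→(p0,Y,+1)
state=p0 head=2 tape=_YY[X]XXY___   (p0,X)→(p0,Y,+1)
state=p0 head=3 tape=_YYY[X]XY___   (p0,X)→(p0,Y,+1)
state=p0 head=4 tape=_YYYY[X]Y___   (p0,X)→(p0,Y,+1)
state=p0 head=5 tape=_YYYYY[Y]___   (p0,Y)→(p1,Y,+1)
state=p1 head=6 tape=_YYYYYY[_]__   (p1,_)→(p0,_,+1)
state=p0 head=7 tape=_YYYYYY_[_]_   (p0,_)→(pH,X,+1)
state=pH head=8 tape=_YYYYYY_X[_]
The non-blank tape span at halt is YYYYYY_X.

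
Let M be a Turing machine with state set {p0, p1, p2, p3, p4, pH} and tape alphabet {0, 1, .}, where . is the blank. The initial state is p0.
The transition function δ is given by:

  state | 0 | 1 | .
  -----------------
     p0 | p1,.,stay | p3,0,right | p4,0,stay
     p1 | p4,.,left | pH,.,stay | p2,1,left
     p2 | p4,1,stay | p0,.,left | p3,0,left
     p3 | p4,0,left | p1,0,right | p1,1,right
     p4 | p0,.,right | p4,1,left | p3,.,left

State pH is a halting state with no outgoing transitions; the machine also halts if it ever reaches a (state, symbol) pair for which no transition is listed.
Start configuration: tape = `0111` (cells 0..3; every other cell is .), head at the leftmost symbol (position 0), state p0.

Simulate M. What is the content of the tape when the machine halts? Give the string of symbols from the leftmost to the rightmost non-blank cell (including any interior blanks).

00.111

p0 | .....[0]111   read 0 → write ., move stay, go to p1
p1 | .....[.]111   read . → write 1, move left, go to p2
p2 | ....[.]1111   read . → write 0, move left, go to p3
p3 | ...[.]01111   read . → write 1, move right, go to p1
p1 | ...1[0]1111   read 0 → write ., move left, go to p4
p4 | ...[1].1111   read 1 → write 1, move left, go to p4
p4 | ..[.]1.1111   read . → write ., move left, go to p3
p3 | .[.].1.1111   read . → write 1, move right, go to p1
p1 | .1[.]1.1111   read . → write 1, move left, go to p2
p2 | .[1]11.1111   read 1 → write ., move left, go to p0
p0 | [.].11.1111   read . → write 0, move stay, go to p4
p4 | [0].11.1111   read 0 → write ., move right, go to p0
p0 | .[.]11.1111   read . → write 0, move stay, go to p4
p4 | .[0]11.1111   read 0 → write ., move right, go to p0
p0 | ..[1]1.1111   read 1 → write 0, move right, go to p3
p3 | ..0[1].1111   read 1 → write 0, move right, go to p1
p1 | ..00[.]1111   read . → write 1, move left, go to p2
p2 | ..0[0]11111   read 0 → write 1, move stay, go to p4
p4 | ..0[1]11111   read 1 → write 1, move left, go to p4
p4 | ..[0]111111   read 0 → write ., move right, go to p0
p0 | ...[1]11111   read 1 → write 0, move right, go to p3
p3 | ...0[1]1111   read 1 → write 0, move right, go to p1
p1 | ...00[1]111   read 1 → write ., move stay, go to pH
pH | ...00[.]111
The non-blank tape span at halt is 00.111.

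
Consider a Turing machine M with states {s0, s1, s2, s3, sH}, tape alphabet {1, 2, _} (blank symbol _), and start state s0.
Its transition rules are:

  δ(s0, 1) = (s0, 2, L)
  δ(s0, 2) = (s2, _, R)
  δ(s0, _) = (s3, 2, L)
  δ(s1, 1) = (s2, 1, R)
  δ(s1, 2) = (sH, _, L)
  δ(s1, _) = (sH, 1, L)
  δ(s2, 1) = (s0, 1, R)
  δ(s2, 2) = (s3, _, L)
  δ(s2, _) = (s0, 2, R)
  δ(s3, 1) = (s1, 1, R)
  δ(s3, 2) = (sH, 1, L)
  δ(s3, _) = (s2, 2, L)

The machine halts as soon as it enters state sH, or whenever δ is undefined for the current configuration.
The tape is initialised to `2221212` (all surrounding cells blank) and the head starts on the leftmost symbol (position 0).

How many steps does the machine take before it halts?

14

state=s0 head=0 tape=_[2]221212__   (s0,2)→(s2,_,R)
state=s2 head=1 tape=__[2]21212__   (s2,2)→(s3,_,L)
state=s3 head=0 tape=_[_]_21212__   (s3,_)→(s2,2,L)
state=s2 head=-1 tape=[_]2_21212__   (s2,_)→(s0,2,R)
state=s0 head=0 tape=2[2]_21212__   (s0,2)→(s2,_,R)
state=s2 head=1 tape=2_[_]21212__   (s2,_)→(s0,2,R)
state=s0 head=2 tape=2_2[2]1212__   (s0,2)→(s2,_,R)
state=s2 head=3 tape=2_2_[1]212__   (s2,1)→(s0,1,R)
state=s0 head=4 tape=2_2_1[2]12__   (s0,2)→(s2,_,R)
state=s2 head=5 tape=2_2_1_[1]2__   (s2,1)→(s0,1,R)
state=s0 head=6 tape=2_2_1_1[2]__   (s0,2)→(s2,_,R)
state=s2 head=7 tape=2_2_1_1_[_]_   (s2,_)→(s0,2,R)
state=s0 head=8 tape=2_2_1_1_2[_]   (s0,_)→(s3,2,L)
state=s3 head=7 tape=2_2_1_1_[2]2   (s3,2)→(sH,1,L)
state=sH head=6 tape=2_2_1_1[_]12
M halts after 14 transitions.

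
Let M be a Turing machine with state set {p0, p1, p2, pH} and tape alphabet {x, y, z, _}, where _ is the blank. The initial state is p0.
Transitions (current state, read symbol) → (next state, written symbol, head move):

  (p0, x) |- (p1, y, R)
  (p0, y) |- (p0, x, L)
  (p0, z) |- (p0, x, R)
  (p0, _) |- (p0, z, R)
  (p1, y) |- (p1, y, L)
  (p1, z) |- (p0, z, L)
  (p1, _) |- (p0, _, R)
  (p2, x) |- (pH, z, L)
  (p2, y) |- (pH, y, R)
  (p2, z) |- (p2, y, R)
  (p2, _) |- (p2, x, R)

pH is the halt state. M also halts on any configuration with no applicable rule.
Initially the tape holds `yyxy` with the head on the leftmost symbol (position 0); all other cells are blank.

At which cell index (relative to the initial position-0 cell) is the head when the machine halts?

state=p0 head=0 tape=__[y]yxy   (p0,y)→(p0,x,L)
state=p0 head=-1 tape=_[_]xyxy   (p0,_)→(p0,z,R)
state=p0 head=0 tape=_z[x]yxy   (p0,x)→(p1,y,R)
state=p1 head=1 tape=_zy[y]xy   (p1,y)→(p1,y,L)
state=p1 head=0 tape=_z[y]yxy   (p1,y)→(p1,y,L)
state=p1 head=-1 tape=_[z]yyxy   (p1,z)→(p0,z,L)
state=p0 head=-2 tape=[_]zyyxy   (p0,_)→(p0,z,R)
state=p0 head=-1 tape=z[z]yyxy   (p0,z)→(p0,x,R)
state=p0 head=0 tape=zx[y]yxy   (p0,y)→(p0,x,L)
state=p0 head=-1 tape=z[x]xyxy   (p0,x)→(p1,y,R)
state=p1 head=0 tape=zy[x]yxy
At halt the head is at cell 0.

0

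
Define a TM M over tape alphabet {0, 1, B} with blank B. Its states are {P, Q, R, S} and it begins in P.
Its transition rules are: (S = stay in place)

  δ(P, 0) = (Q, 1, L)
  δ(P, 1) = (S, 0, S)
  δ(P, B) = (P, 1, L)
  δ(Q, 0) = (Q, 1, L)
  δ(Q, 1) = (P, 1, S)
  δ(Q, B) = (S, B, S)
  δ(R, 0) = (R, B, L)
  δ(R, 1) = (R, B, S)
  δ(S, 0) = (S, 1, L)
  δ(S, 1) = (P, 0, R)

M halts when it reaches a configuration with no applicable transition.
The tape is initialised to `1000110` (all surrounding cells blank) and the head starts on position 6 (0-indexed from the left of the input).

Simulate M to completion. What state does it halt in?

state=P head=6 tape=B100011[0]   (P,0)→(Q,1,L)
state=Q head=5 tape=B10001[1]1   (Q,1)→(P,1,S)
state=P head=5 tape=B10001[1]1   (P,1)→(S,0,S)
state=S head=5 tape=B10001[0]1   (S,0)→(S,1,L)
state=S head=4 tape=B1000[1]11   (S,1)→(P,0,R)
state=P head=5 tape=B10000[1]1   (P,1)→(S,0,S)
state=S head=5 tape=B10000[0]1   (S,0)→(S,1,L)
state=S head=4 tape=B1000[0]11   (S,0)→(S,1,L)
state=S head=3 tape=B100[0]111   (S,0)→(S,1,L)
state=S head=2 tape=B10[0]1111   (S,0)→(S,1,L)
state=S head=1 tape=B1[0]11111   (S,0)→(S,1,L)
state=S head=0 tape=B[1]111111   (S,1)→(P,0,R)
state=P head=1 tape=B0[1]11111   (P,1)→(S,0,S)
state=S head=1 tape=B0[0]11111   (S,0)→(S,1,L)
state=S head=0 tape=B[0]111111   (S,0)→(S,1,L)
state=S head=-1 tape=[B]1111111
No transition is defined for (S, B); M halts in state S.

S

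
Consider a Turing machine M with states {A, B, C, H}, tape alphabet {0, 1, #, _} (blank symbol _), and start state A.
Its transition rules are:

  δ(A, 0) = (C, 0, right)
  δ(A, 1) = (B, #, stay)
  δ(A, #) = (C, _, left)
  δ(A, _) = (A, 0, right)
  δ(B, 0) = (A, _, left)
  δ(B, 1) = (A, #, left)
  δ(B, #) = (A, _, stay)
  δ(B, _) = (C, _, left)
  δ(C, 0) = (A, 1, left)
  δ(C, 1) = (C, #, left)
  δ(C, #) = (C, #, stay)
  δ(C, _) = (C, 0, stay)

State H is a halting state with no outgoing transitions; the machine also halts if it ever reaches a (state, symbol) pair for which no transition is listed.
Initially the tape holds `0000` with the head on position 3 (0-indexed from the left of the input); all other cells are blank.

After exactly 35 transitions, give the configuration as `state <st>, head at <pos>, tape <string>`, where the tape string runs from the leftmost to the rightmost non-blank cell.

state B, head at -2, tape 0##__###

state=A head=3 tape=___000[0]_   (A,0)→(C,0,right)
state=C head=4 tape=___0000[_]   (C,_)→(C,0,stay)
state=C head=4 tape=___0000[0]   (C,0)→(A,1,left)
state=A head=3 tape=___000[0]1   (A,0)→(C,0,right)
state=C head=4 tape=___0000[1]   (C,1)→(C,#,left)
state=C head=3 tape=___000[0]#   (C,0)→(A,1,left)
state=A head=2 tape=___00[0]1#   (A,0)→(C,0,right)
state=C head=3 tape=___000[1]#   (C,1)→(C,#,left)
state=C head=2 tape=___00[0]##   (C,0)→(A,1,left)
state=A head=1 tape=___0[0]1##   (A,0)→(C,0,right)
state=C head=2 tape=___00[1]##   (C,1)→(C,#,left)
state=C head=1 tape=___0[0]###   (C,0)→(A,1,left)
state=A head=0 tape=___[0]1###   (A,0)→(C,0,right)
state=C head=1 tape=___0[1]###   (C,1)→(C,#,left)
state=C head=0 tape=___[0]####   (C,0)→(A,1,left)
state=A head=-1 tape=__[_]1####   (A,_)→(A,0,right)
state=A head=0 tape=__0[1]####   (A,1)→(B,#,stay)
state=B head=0 tape=__0[#]####   (B,#)→(A,_,stay)
state=A head=0 tape=__0[_]####   (A,_)→(A,0,right)
state=A head=1 tape=__00[#]###   (A,#)→(C,_,left)
state=C head=0 tape=__0[0]_###   (C,0)→(A,1,left)
state=A head=-1 tape=__[0]1_###   (A,0)→(C,0,right)
state=C head=0 tape=__0[1]_###   (C,1)→(C,#,left)
state=C head=-1 tape=__[0]#_###   (C,0)→(A,1,left)
state=A head=-2 tape=_[_]1#_###   (A,_)→(A,0,right)
state=A head=-1 tape=_0[1]#_###   (A,1)→(B,#,stay)
state=B head=-1 tape=_0[#]#_###   (B,#)→(A,_,stay)
state=A head=-1 tape=_0[_]#_###   (A,_)→(A,0,right)
state=A head=0 tape=_00[#]_###   (A,#)→(C,_,left)
state=C head=-1 tape=_0[0]__###   (C,0)→(A,1,left)
state=A head=-2 tape=_[0]1__###   (A,0)→(C,0,right)
state=C head=-1 tape=_0[1]__###   (C,1)→(C,#,left)
state=C head=-2 tape=_[0]#__###   (C,0)→(A,1,left)
state=A head=-3 tape=[_]1#__###   (A,_)→(A,0,right)
state=A head=-2 tape=0[1]#__###   (A,1)→(B,#,stay)
state=B head=-2 tape=0[#]#__###
After 35 steps: state B, head at -2, tape 0##__###.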